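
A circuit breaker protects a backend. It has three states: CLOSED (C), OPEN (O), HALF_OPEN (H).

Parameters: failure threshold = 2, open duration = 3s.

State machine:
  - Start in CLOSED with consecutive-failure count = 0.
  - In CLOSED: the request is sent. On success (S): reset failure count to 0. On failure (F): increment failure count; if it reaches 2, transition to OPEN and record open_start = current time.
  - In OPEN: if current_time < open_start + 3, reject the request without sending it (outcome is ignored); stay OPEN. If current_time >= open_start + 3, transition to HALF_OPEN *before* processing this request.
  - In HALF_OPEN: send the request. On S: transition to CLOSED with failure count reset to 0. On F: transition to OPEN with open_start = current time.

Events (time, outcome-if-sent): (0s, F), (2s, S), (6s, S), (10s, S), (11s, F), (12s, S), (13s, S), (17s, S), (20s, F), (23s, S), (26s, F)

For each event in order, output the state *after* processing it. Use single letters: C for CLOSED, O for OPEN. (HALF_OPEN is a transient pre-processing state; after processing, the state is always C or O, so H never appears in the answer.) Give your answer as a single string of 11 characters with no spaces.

State after each event:
  event#1 t=0s outcome=F: state=CLOSED
  event#2 t=2s outcome=S: state=CLOSED
  event#3 t=6s outcome=S: state=CLOSED
  event#4 t=10s outcome=S: state=CLOSED
  event#5 t=11s outcome=F: state=CLOSED
  event#6 t=12s outcome=S: state=CLOSED
  event#7 t=13s outcome=S: state=CLOSED
  event#8 t=17s outcome=S: state=CLOSED
  event#9 t=20s outcome=F: state=CLOSED
  event#10 t=23s outcome=S: state=CLOSED
  event#11 t=26s outcome=F: state=CLOSED

Answer: CCCCCCCCCCC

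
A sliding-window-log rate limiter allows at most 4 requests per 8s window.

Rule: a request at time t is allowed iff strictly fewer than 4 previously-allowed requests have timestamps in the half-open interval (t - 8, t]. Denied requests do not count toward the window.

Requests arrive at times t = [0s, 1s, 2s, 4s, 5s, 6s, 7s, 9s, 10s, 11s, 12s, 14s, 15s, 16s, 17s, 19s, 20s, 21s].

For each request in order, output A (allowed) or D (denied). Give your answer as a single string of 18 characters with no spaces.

Tracking allowed requests in the window:
  req#1 t=0s: ALLOW
  req#2 t=1s: ALLOW
  req#3 t=2s: ALLOW
  req#4 t=4s: ALLOW
  req#5 t=5s: DENY
  req#6 t=6s: DENY
  req#7 t=7s: DENY
  req#8 t=9s: ALLOW
  req#9 t=10s: ALLOW
  req#10 t=11s: ALLOW
  req#11 t=12s: ALLOW
  req#12 t=14s: DENY
  req#13 t=15s: DENY
  req#14 t=16s: DENY
  req#15 t=17s: ALLOW
  req#16 t=19s: ALLOW
  req#17 t=20s: ALLOW
  req#18 t=21s: ALLOW

Answer: AAAADDDAAAADDDAAAA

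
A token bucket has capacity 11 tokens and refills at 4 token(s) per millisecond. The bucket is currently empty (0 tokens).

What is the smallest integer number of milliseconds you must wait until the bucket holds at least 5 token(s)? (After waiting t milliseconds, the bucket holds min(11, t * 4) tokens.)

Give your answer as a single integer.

Need t * 4 >= 5, so t >= 5/4.
Smallest integer t = ceil(5/4) = 2.

Answer: 2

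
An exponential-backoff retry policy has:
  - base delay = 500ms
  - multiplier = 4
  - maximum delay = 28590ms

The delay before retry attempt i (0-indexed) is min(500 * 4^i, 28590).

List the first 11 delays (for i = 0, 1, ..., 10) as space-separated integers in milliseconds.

Answer: 500 2000 8000 28590 28590 28590 28590 28590 28590 28590 28590

Derivation:
Computing each delay:
  i=0: min(500*4^0, 28590) = 500
  i=1: min(500*4^1, 28590) = 2000
  i=2: min(500*4^2, 28590) = 8000
  i=3: min(500*4^3, 28590) = 28590
  i=4: min(500*4^4, 28590) = 28590
  i=5: min(500*4^5, 28590) = 28590
  i=6: min(500*4^6, 28590) = 28590
  i=7: min(500*4^7, 28590) = 28590
  i=8: min(500*4^8, 28590) = 28590
  i=9: min(500*4^9, 28590) = 28590
  i=10: min(500*4^10, 28590) = 28590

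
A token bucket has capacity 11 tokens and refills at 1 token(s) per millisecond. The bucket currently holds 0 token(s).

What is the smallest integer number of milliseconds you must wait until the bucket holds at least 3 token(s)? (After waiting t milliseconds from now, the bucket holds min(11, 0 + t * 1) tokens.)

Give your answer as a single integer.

Need 0 + t * 1 >= 3, so t >= 3/1.
Smallest integer t = ceil(3/1) = 3.

Answer: 3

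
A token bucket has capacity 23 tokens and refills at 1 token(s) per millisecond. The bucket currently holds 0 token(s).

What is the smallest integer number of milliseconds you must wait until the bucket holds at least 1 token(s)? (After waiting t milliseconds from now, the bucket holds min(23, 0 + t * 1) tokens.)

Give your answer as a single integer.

Need 0 + t * 1 >= 1, so t >= 1/1.
Smallest integer t = ceil(1/1) = 1.

Answer: 1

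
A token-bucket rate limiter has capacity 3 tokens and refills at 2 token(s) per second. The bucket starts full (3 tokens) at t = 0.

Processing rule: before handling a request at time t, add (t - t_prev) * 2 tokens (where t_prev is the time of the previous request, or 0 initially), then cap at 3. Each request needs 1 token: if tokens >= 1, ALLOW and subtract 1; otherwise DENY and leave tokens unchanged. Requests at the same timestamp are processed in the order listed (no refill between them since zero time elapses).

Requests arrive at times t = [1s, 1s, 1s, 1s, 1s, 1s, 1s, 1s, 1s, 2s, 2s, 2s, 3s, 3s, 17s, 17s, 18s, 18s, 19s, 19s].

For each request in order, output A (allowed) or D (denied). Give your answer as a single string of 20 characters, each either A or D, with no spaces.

Answer: AAADDDDDDAADAAAAAAAA

Derivation:
Simulating step by step:
  req#1 t=1s: ALLOW
  req#2 t=1s: ALLOW
  req#3 t=1s: ALLOW
  req#4 t=1s: DENY
  req#5 t=1s: DENY
  req#6 t=1s: DENY
  req#7 t=1s: DENY
  req#8 t=1s: DENY
  req#9 t=1s: DENY
  req#10 t=2s: ALLOW
  req#11 t=2s: ALLOW
  req#12 t=2s: DENY
  req#13 t=3s: ALLOW
  req#14 t=3s: ALLOW
  req#15 t=17s: ALLOW
  req#16 t=17s: ALLOW
  req#17 t=18s: ALLOW
  req#18 t=18s: ALLOW
  req#19 t=19s: ALLOW
  req#20 t=19s: ALLOW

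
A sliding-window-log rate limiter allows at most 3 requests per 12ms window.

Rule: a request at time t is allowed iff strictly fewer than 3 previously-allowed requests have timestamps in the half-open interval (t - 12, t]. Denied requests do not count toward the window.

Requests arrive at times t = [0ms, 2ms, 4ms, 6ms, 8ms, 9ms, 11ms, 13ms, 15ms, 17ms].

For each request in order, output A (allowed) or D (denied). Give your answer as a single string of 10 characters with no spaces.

Answer: AAADDDDAAA

Derivation:
Tracking allowed requests in the window:
  req#1 t=0ms: ALLOW
  req#2 t=2ms: ALLOW
  req#3 t=4ms: ALLOW
  req#4 t=6ms: DENY
  req#5 t=8ms: DENY
  req#6 t=9ms: DENY
  req#7 t=11ms: DENY
  req#8 t=13ms: ALLOW
  req#9 t=15ms: ALLOW
  req#10 t=17ms: ALLOW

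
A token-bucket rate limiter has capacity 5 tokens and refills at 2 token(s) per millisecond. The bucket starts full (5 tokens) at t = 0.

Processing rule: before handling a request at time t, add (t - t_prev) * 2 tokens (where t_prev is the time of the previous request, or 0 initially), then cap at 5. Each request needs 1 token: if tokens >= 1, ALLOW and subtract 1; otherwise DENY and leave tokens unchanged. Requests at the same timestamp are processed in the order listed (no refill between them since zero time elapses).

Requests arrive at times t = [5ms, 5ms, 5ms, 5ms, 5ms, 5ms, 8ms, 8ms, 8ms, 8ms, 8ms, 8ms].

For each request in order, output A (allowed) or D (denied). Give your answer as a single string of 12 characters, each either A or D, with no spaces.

Simulating step by step:
  req#1 t=5ms: ALLOW
  req#2 t=5ms: ALLOW
  req#3 t=5ms: ALLOW
  req#4 t=5ms: ALLOW
  req#5 t=5ms: ALLOW
  req#6 t=5ms: DENY
  req#7 t=8ms: ALLOW
  req#8 t=8ms: ALLOW
  req#9 t=8ms: ALLOW
  req#10 t=8ms: ALLOW
  req#11 t=8ms: ALLOW
  req#12 t=8ms: DENY

Answer: AAAAADAAAAAD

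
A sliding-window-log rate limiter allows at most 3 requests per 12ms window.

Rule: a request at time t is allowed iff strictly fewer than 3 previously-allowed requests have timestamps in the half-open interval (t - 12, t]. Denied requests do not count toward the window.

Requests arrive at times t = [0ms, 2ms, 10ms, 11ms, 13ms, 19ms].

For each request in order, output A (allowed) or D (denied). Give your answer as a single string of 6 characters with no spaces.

Tracking allowed requests in the window:
  req#1 t=0ms: ALLOW
  req#2 t=2ms: ALLOW
  req#3 t=10ms: ALLOW
  req#4 t=11ms: DENY
  req#5 t=13ms: ALLOW
  req#6 t=19ms: ALLOW

Answer: AAADAA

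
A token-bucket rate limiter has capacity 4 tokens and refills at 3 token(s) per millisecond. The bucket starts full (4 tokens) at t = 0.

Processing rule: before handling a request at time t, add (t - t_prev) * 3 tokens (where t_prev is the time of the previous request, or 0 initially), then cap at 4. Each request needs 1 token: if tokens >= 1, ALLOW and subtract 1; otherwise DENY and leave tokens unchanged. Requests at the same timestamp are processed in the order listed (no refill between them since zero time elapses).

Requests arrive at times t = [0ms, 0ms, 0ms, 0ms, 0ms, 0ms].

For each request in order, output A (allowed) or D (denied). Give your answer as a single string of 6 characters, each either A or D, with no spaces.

Answer: AAAADD

Derivation:
Simulating step by step:
  req#1 t=0ms: ALLOW
  req#2 t=0ms: ALLOW
  req#3 t=0ms: ALLOW
  req#4 t=0ms: ALLOW
  req#5 t=0ms: DENY
  req#6 t=0ms: DENY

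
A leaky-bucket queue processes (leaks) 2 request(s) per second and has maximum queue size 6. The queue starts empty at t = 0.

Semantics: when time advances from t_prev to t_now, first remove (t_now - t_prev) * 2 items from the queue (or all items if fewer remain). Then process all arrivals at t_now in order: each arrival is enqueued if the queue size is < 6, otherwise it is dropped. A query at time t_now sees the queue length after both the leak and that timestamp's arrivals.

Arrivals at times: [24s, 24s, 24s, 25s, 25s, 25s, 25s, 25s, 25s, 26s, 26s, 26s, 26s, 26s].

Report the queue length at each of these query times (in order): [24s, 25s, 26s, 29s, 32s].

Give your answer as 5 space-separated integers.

Queue lengths at query times:
  query t=24s: backlog = 3
  query t=25s: backlog = 6
  query t=26s: backlog = 6
  query t=29s: backlog = 0
  query t=32s: backlog = 0

Answer: 3 6 6 0 0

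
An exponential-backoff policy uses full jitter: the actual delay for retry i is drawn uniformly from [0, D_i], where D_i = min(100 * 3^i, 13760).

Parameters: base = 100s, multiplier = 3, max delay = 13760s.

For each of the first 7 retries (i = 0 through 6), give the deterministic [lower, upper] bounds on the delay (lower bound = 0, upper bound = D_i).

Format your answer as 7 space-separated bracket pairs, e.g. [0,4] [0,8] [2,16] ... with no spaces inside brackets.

Answer: [0,100] [0,300] [0,900] [0,2700] [0,8100] [0,13760] [0,13760]

Derivation:
Computing bounds per retry:
  i=0: D_i=min(100*3^0,13760)=100, bounds=[0,100]
  i=1: D_i=min(100*3^1,13760)=300, bounds=[0,300]
  i=2: D_i=min(100*3^2,13760)=900, bounds=[0,900]
  i=3: D_i=min(100*3^3,13760)=2700, bounds=[0,2700]
  i=4: D_i=min(100*3^4,13760)=8100, bounds=[0,8100]
  i=5: D_i=min(100*3^5,13760)=13760, bounds=[0,13760]
  i=6: D_i=min(100*3^6,13760)=13760, bounds=[0,13760]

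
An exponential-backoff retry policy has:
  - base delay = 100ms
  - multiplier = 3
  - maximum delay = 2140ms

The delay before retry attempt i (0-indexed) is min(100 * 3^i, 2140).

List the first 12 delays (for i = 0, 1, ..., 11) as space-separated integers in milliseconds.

Answer: 100 300 900 2140 2140 2140 2140 2140 2140 2140 2140 2140

Derivation:
Computing each delay:
  i=0: min(100*3^0, 2140) = 100
  i=1: min(100*3^1, 2140) = 300
  i=2: min(100*3^2, 2140) = 900
  i=3: min(100*3^3, 2140) = 2140
  i=4: min(100*3^4, 2140) = 2140
  i=5: min(100*3^5, 2140) = 2140
  i=6: min(100*3^6, 2140) = 2140
  i=7: min(100*3^7, 2140) = 2140
  i=8: min(100*3^8, 2140) = 2140
  i=9: min(100*3^9, 2140) = 2140
  i=10: min(100*3^10, 2140) = 2140
  i=11: min(100*3^11, 2140) = 2140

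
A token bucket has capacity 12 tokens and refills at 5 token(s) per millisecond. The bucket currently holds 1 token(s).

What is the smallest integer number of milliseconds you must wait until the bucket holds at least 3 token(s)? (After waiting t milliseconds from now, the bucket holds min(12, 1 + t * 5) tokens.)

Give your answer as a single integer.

Answer: 1

Derivation:
Need 1 + t * 5 >= 3, so t >= 2/5.
Smallest integer t = ceil(2/5) = 1.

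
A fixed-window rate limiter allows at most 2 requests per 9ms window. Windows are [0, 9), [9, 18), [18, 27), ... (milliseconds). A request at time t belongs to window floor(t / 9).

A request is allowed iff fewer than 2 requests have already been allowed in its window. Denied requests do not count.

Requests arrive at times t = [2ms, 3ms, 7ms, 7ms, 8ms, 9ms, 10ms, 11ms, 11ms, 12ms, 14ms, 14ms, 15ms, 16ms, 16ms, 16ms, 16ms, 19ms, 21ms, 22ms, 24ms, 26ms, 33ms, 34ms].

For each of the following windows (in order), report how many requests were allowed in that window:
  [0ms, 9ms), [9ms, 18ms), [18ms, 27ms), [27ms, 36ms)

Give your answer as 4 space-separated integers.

Processing requests:
  req#1 t=2ms (window 0): ALLOW
  req#2 t=3ms (window 0): ALLOW
  req#3 t=7ms (window 0): DENY
  req#4 t=7ms (window 0): DENY
  req#5 t=8ms (window 0): DENY
  req#6 t=9ms (window 1): ALLOW
  req#7 t=10ms (window 1): ALLOW
  req#8 t=11ms (window 1): DENY
  req#9 t=11ms (window 1): DENY
  req#10 t=12ms (window 1): DENY
  req#11 t=14ms (window 1): DENY
  req#12 t=14ms (window 1): DENY
  req#13 t=15ms (window 1): DENY
  req#14 t=16ms (window 1): DENY
  req#15 t=16ms (window 1): DENY
  req#16 t=16ms (window 1): DENY
  req#17 t=16ms (window 1): DENY
  req#18 t=19ms (window 2): ALLOW
  req#19 t=21ms (window 2): ALLOW
  req#20 t=22ms (window 2): DENY
  req#21 t=24ms (window 2): DENY
  req#22 t=26ms (window 2): DENY
  req#23 t=33ms (window 3): ALLOW
  req#24 t=34ms (window 3): ALLOW

Allowed counts by window: 2 2 2 2

Answer: 2 2 2 2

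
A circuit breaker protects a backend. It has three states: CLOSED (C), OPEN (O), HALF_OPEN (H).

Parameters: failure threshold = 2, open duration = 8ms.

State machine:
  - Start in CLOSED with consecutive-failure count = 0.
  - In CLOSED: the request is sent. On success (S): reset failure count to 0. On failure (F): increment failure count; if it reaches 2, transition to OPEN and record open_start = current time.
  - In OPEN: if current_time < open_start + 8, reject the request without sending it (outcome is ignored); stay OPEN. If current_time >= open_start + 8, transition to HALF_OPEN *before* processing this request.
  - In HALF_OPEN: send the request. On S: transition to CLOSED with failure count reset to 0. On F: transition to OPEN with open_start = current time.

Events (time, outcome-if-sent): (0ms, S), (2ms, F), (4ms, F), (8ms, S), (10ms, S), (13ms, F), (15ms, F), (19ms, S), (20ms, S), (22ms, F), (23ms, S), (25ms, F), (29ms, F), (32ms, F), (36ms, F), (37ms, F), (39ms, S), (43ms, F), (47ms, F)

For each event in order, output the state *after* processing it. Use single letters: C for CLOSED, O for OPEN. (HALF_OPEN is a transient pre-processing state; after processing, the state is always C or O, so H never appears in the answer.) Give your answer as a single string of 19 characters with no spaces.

State after each event:
  event#1 t=0ms outcome=S: state=CLOSED
  event#2 t=2ms outcome=F: state=CLOSED
  event#3 t=4ms outcome=F: state=OPEN
  event#4 t=8ms outcome=S: state=OPEN
  event#5 t=10ms outcome=S: state=OPEN
  event#6 t=13ms outcome=F: state=OPEN
  event#7 t=15ms outcome=F: state=OPEN
  event#8 t=19ms outcome=S: state=OPEN
  event#9 t=20ms outcome=S: state=OPEN
  event#10 t=22ms outcome=F: state=OPEN
  event#11 t=23ms outcome=S: state=OPEN
  event#12 t=25ms outcome=F: state=OPEN
  event#13 t=29ms outcome=F: state=OPEN
  event#14 t=32ms outcome=F: state=OPEN
  event#15 t=36ms outcome=F: state=OPEN
  event#16 t=37ms outcome=F: state=OPEN
  event#17 t=39ms outcome=S: state=OPEN
  event#18 t=43ms outcome=F: state=OPEN
  event#19 t=47ms outcome=F: state=OPEN

Answer: CCOOOOOOOOOOOOOOOOO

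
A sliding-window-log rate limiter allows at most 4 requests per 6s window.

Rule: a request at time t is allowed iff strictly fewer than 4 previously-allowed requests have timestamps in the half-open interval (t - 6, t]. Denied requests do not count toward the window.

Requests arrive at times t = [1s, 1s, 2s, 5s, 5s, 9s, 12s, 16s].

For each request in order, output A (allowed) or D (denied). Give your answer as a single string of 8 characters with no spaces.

Tracking allowed requests in the window:
  req#1 t=1s: ALLOW
  req#2 t=1s: ALLOW
  req#3 t=2s: ALLOW
  req#4 t=5s: ALLOW
  req#5 t=5s: DENY
  req#6 t=9s: ALLOW
  req#7 t=12s: ALLOW
  req#8 t=16s: ALLOW

Answer: AAAADAAA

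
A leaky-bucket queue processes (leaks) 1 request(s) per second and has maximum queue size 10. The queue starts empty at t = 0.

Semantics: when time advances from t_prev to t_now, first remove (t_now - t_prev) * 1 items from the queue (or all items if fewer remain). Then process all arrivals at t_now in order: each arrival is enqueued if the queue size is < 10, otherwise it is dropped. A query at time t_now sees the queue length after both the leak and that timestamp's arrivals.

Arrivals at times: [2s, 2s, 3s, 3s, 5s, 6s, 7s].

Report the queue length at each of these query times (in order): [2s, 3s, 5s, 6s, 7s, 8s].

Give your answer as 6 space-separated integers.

Queue lengths at query times:
  query t=2s: backlog = 2
  query t=3s: backlog = 3
  query t=5s: backlog = 2
  query t=6s: backlog = 2
  query t=7s: backlog = 2
  query t=8s: backlog = 1

Answer: 2 3 2 2 2 1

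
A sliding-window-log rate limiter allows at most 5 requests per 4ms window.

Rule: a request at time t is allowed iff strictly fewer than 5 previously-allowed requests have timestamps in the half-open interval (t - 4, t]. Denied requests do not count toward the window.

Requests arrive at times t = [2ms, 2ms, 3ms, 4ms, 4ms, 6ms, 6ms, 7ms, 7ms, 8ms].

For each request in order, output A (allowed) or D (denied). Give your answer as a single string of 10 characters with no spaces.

Tracking allowed requests in the window:
  req#1 t=2ms: ALLOW
  req#2 t=2ms: ALLOW
  req#3 t=3ms: ALLOW
  req#4 t=4ms: ALLOW
  req#5 t=4ms: ALLOW
  req#6 t=6ms: ALLOW
  req#7 t=6ms: ALLOW
  req#8 t=7ms: ALLOW
  req#9 t=7ms: DENY
  req#10 t=8ms: ALLOW

Answer: AAAAAAAADA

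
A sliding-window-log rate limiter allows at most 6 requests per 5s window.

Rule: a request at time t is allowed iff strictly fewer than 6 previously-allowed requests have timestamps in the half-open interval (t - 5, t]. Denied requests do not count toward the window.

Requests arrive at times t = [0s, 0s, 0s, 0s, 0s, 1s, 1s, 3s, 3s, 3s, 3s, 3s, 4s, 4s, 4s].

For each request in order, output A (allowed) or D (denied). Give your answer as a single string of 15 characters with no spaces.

Tracking allowed requests in the window:
  req#1 t=0s: ALLOW
  req#2 t=0s: ALLOW
  req#3 t=0s: ALLOW
  req#4 t=0s: ALLOW
  req#5 t=0s: ALLOW
  req#6 t=1s: ALLOW
  req#7 t=1s: DENY
  req#8 t=3s: DENY
  req#9 t=3s: DENY
  req#10 t=3s: DENY
  req#11 t=3s: DENY
  req#12 t=3s: DENY
  req#13 t=4s: DENY
  req#14 t=4s: DENY
  req#15 t=4s: DENY

Answer: AAAAAADDDDDDDDD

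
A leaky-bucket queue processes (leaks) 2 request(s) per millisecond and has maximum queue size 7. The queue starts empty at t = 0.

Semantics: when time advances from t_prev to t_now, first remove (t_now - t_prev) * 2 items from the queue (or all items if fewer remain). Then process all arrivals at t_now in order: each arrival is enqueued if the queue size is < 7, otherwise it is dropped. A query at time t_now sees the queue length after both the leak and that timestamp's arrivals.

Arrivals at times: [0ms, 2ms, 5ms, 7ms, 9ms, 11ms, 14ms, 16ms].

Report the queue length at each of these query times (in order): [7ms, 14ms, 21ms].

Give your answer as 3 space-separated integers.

Queue lengths at query times:
  query t=7ms: backlog = 1
  query t=14ms: backlog = 1
  query t=21ms: backlog = 0

Answer: 1 1 0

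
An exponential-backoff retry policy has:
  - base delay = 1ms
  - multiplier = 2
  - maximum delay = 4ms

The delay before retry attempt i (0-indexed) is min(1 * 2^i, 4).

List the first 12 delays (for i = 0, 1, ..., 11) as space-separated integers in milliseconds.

Answer: 1 2 4 4 4 4 4 4 4 4 4 4

Derivation:
Computing each delay:
  i=0: min(1*2^0, 4) = 1
  i=1: min(1*2^1, 4) = 2
  i=2: min(1*2^2, 4) = 4
  i=3: min(1*2^3, 4) = 4
  i=4: min(1*2^4, 4) = 4
  i=5: min(1*2^5, 4) = 4
  i=6: min(1*2^6, 4) = 4
  i=7: min(1*2^7, 4) = 4
  i=8: min(1*2^8, 4) = 4
  i=9: min(1*2^9, 4) = 4
  i=10: min(1*2^10, 4) = 4
  i=11: min(1*2^11, 4) = 4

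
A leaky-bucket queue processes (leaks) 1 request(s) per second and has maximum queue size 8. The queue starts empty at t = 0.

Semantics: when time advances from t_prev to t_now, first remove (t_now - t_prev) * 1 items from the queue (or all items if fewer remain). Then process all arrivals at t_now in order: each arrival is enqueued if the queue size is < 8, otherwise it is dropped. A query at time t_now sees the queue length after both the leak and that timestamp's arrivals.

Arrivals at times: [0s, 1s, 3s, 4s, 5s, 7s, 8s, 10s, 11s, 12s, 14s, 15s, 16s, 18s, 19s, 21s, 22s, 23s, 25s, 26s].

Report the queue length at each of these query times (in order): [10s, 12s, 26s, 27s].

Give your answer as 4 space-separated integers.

Answer: 1 1 1 0

Derivation:
Queue lengths at query times:
  query t=10s: backlog = 1
  query t=12s: backlog = 1
  query t=26s: backlog = 1
  query t=27s: backlog = 0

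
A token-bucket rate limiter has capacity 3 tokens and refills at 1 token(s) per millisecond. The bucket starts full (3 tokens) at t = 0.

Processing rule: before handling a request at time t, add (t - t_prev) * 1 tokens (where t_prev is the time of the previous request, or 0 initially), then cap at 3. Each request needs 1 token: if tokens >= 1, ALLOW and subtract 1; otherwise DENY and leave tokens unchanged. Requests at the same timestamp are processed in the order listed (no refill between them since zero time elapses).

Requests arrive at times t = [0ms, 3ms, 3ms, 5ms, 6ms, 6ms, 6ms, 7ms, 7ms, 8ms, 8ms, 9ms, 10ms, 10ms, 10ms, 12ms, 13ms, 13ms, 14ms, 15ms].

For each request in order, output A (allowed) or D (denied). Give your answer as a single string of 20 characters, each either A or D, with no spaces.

Answer: AAAAAAAADADAADDAAAAA

Derivation:
Simulating step by step:
  req#1 t=0ms: ALLOW
  req#2 t=3ms: ALLOW
  req#3 t=3ms: ALLOW
  req#4 t=5ms: ALLOW
  req#5 t=6ms: ALLOW
  req#6 t=6ms: ALLOW
  req#7 t=6ms: ALLOW
  req#8 t=7ms: ALLOW
  req#9 t=7ms: DENY
  req#10 t=8ms: ALLOW
  req#11 t=8ms: DENY
  req#12 t=9ms: ALLOW
  req#13 t=10ms: ALLOW
  req#14 t=10ms: DENY
  req#15 t=10ms: DENY
  req#16 t=12ms: ALLOW
  req#17 t=13ms: ALLOW
  req#18 t=13ms: ALLOW
  req#19 t=14ms: ALLOW
  req#20 t=15ms: ALLOW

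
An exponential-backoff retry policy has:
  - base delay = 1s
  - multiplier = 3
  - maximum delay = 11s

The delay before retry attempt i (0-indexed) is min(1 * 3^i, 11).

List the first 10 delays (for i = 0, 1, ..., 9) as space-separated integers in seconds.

Answer: 1 3 9 11 11 11 11 11 11 11

Derivation:
Computing each delay:
  i=0: min(1*3^0, 11) = 1
  i=1: min(1*3^1, 11) = 3
  i=2: min(1*3^2, 11) = 9
  i=3: min(1*3^3, 11) = 11
  i=4: min(1*3^4, 11) = 11
  i=5: min(1*3^5, 11) = 11
  i=6: min(1*3^6, 11) = 11
  i=7: min(1*3^7, 11) = 11
  i=8: min(1*3^8, 11) = 11
  i=9: min(1*3^9, 11) = 11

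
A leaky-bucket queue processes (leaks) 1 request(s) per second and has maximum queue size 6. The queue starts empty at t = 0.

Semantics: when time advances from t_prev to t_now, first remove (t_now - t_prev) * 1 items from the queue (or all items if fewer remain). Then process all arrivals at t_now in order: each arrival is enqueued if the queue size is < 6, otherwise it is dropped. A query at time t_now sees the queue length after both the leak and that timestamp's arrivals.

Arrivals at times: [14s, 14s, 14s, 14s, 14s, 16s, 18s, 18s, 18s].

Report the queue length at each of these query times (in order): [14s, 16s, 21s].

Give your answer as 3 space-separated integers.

Queue lengths at query times:
  query t=14s: backlog = 5
  query t=16s: backlog = 4
  query t=21s: backlog = 2

Answer: 5 4 2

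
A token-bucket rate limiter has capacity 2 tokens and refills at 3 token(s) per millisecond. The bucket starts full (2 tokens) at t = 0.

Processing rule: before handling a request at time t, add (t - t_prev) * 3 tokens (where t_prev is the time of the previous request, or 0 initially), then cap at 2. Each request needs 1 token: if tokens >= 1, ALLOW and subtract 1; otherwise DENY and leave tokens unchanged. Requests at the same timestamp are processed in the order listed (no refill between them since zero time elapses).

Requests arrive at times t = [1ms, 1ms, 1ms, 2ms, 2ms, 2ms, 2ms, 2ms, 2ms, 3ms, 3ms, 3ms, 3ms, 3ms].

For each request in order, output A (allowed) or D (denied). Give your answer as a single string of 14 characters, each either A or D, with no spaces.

Simulating step by step:
  req#1 t=1ms: ALLOW
  req#2 t=1ms: ALLOW
  req#3 t=1ms: DENY
  req#4 t=2ms: ALLOW
  req#5 t=2ms: ALLOW
  req#6 t=2ms: DENY
  req#7 t=2ms: DENY
  req#8 t=2ms: DENY
  req#9 t=2ms: DENY
  req#10 t=3ms: ALLOW
  req#11 t=3ms: ALLOW
  req#12 t=3ms: DENY
  req#13 t=3ms: DENY
  req#14 t=3ms: DENY

Answer: AADAADDDDAADDD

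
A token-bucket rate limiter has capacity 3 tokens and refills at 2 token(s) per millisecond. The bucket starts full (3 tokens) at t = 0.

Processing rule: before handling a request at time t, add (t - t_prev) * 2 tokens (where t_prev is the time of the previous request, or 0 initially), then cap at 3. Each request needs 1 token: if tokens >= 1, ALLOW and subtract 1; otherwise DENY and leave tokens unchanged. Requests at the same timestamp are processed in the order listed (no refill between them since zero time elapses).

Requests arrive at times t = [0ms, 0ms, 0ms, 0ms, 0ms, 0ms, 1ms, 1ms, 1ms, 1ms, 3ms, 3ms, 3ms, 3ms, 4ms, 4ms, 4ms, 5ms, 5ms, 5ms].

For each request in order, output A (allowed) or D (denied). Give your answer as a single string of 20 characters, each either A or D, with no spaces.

Simulating step by step:
  req#1 t=0ms: ALLOW
  req#2 t=0ms: ALLOW
  req#3 t=0ms: ALLOW
  req#4 t=0ms: DENY
  req#5 t=0ms: DENY
  req#6 t=0ms: DENY
  req#7 t=1ms: ALLOW
  req#8 t=1ms: ALLOW
  req#9 t=1ms: DENY
  req#10 t=1ms: DENY
  req#11 t=3ms: ALLOW
  req#12 t=3ms: ALLOW
  req#13 t=3ms: ALLOW
  req#14 t=3ms: DENY
  req#15 t=4ms: ALLOW
  req#16 t=4ms: ALLOW
  req#17 t=4ms: DENY
  req#18 t=5ms: ALLOW
  req#19 t=5ms: ALLOW
  req#20 t=5ms: DENY

Answer: AAADDDAADDAAADAADAAD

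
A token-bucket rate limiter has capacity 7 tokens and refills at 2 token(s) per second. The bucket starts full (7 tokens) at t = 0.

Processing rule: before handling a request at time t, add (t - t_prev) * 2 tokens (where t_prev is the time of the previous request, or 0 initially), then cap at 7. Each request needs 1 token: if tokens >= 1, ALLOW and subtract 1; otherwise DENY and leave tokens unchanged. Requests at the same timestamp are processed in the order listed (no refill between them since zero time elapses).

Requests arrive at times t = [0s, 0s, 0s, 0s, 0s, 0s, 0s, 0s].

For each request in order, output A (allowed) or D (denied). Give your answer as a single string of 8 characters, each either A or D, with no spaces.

Simulating step by step:
  req#1 t=0s: ALLOW
  req#2 t=0s: ALLOW
  req#3 t=0s: ALLOW
  req#4 t=0s: ALLOW
  req#5 t=0s: ALLOW
  req#6 t=0s: ALLOW
  req#7 t=0s: ALLOW
  req#8 t=0s: DENY

Answer: AAAAAAAD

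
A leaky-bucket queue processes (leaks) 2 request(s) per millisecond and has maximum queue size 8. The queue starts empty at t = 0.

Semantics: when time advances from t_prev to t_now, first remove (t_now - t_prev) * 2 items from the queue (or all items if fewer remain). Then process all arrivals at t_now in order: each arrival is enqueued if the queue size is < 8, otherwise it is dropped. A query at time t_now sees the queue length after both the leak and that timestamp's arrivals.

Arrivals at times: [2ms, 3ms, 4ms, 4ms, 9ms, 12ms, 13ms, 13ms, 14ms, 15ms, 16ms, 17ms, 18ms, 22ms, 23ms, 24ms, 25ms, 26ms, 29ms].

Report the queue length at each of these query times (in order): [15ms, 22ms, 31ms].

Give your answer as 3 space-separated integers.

Answer: 1 1 0

Derivation:
Queue lengths at query times:
  query t=15ms: backlog = 1
  query t=22ms: backlog = 1
  query t=31ms: backlog = 0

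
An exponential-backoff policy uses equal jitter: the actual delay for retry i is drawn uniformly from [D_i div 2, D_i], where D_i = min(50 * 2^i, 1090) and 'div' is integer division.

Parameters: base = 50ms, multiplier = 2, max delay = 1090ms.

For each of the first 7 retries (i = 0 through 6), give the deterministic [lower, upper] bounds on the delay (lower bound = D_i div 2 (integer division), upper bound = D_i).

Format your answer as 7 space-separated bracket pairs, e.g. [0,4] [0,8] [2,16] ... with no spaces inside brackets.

Answer: [25,50] [50,100] [100,200] [200,400] [400,800] [545,1090] [545,1090]

Derivation:
Computing bounds per retry:
  i=0: D_i=min(50*2^0,1090)=50, bounds=[25,50]
  i=1: D_i=min(50*2^1,1090)=100, bounds=[50,100]
  i=2: D_i=min(50*2^2,1090)=200, bounds=[100,200]
  i=3: D_i=min(50*2^3,1090)=400, bounds=[200,400]
  i=4: D_i=min(50*2^4,1090)=800, bounds=[400,800]
  i=5: D_i=min(50*2^5,1090)=1090, bounds=[545,1090]
  i=6: D_i=min(50*2^6,1090)=1090, bounds=[545,1090]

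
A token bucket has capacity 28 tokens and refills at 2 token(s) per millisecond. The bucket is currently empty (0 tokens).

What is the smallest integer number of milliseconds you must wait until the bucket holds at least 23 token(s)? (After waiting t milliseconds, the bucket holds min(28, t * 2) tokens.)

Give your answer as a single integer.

Answer: 12

Derivation:
Need t * 2 >= 23, so t >= 23/2.
Smallest integer t = ceil(23/2) = 12.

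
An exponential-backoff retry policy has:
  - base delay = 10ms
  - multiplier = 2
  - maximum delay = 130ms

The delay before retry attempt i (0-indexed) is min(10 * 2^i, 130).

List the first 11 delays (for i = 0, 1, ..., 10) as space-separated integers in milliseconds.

Computing each delay:
  i=0: min(10*2^0, 130) = 10
  i=1: min(10*2^1, 130) = 20
  i=2: min(10*2^2, 130) = 40
  i=3: min(10*2^3, 130) = 80
  i=4: min(10*2^4, 130) = 130
  i=5: min(10*2^5, 130) = 130
  i=6: min(10*2^6, 130) = 130
  i=7: min(10*2^7, 130) = 130
  i=8: min(10*2^8, 130) = 130
  i=9: min(10*2^9, 130) = 130
  i=10: min(10*2^10, 130) = 130

Answer: 10 20 40 80 130 130 130 130 130 130 130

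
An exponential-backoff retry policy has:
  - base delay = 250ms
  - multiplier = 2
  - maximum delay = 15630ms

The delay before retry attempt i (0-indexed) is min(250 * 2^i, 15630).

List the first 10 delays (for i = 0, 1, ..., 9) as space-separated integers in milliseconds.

Computing each delay:
  i=0: min(250*2^0, 15630) = 250
  i=1: min(250*2^1, 15630) = 500
  i=2: min(250*2^2, 15630) = 1000
  i=3: min(250*2^3, 15630) = 2000
  i=4: min(250*2^4, 15630) = 4000
  i=5: min(250*2^5, 15630) = 8000
  i=6: min(250*2^6, 15630) = 15630
  i=7: min(250*2^7, 15630) = 15630
  i=8: min(250*2^8, 15630) = 15630
  i=9: min(250*2^9, 15630) = 15630

Answer: 250 500 1000 2000 4000 8000 15630 15630 15630 15630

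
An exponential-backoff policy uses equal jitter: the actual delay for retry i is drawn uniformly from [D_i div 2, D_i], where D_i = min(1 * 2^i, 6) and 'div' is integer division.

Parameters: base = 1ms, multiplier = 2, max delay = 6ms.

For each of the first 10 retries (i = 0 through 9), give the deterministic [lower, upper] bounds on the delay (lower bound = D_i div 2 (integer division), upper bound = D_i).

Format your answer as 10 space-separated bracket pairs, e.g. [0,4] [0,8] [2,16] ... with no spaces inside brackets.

Answer: [0,1] [1,2] [2,4] [3,6] [3,6] [3,6] [3,6] [3,6] [3,6] [3,6]

Derivation:
Computing bounds per retry:
  i=0: D_i=min(1*2^0,6)=1, bounds=[0,1]
  i=1: D_i=min(1*2^1,6)=2, bounds=[1,2]
  i=2: D_i=min(1*2^2,6)=4, bounds=[2,4]
  i=3: D_i=min(1*2^3,6)=6, bounds=[3,6]
  i=4: D_i=min(1*2^4,6)=6, bounds=[3,6]
  i=5: D_i=min(1*2^5,6)=6, bounds=[3,6]
  i=6: D_i=min(1*2^6,6)=6, bounds=[3,6]
  i=7: D_i=min(1*2^7,6)=6, bounds=[3,6]
  i=8: D_i=min(1*2^8,6)=6, bounds=[3,6]
  i=9: D_i=min(1*2^9,6)=6, bounds=[3,6]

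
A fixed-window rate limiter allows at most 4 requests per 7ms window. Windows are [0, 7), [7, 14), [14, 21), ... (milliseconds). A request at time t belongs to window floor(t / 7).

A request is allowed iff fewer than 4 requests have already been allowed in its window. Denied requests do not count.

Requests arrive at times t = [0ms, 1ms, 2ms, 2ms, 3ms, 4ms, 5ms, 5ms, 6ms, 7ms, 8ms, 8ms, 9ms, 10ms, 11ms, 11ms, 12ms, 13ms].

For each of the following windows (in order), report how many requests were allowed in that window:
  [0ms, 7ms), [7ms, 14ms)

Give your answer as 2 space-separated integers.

Processing requests:
  req#1 t=0ms (window 0): ALLOW
  req#2 t=1ms (window 0): ALLOW
  req#3 t=2ms (window 0): ALLOW
  req#4 t=2ms (window 0): ALLOW
  req#5 t=3ms (window 0): DENY
  req#6 t=4ms (window 0): DENY
  req#7 t=5ms (window 0): DENY
  req#8 t=5ms (window 0): DENY
  req#9 t=6ms (window 0): DENY
  req#10 t=7ms (window 1): ALLOW
  req#11 t=8ms (window 1): ALLOW
  req#12 t=8ms (window 1): ALLOW
  req#13 t=9ms (window 1): ALLOW
  req#14 t=10ms (window 1): DENY
  req#15 t=11ms (window 1): DENY
  req#16 t=11ms (window 1): DENY
  req#17 t=12ms (window 1): DENY
  req#18 t=13ms (window 1): DENY

Allowed counts by window: 4 4

Answer: 4 4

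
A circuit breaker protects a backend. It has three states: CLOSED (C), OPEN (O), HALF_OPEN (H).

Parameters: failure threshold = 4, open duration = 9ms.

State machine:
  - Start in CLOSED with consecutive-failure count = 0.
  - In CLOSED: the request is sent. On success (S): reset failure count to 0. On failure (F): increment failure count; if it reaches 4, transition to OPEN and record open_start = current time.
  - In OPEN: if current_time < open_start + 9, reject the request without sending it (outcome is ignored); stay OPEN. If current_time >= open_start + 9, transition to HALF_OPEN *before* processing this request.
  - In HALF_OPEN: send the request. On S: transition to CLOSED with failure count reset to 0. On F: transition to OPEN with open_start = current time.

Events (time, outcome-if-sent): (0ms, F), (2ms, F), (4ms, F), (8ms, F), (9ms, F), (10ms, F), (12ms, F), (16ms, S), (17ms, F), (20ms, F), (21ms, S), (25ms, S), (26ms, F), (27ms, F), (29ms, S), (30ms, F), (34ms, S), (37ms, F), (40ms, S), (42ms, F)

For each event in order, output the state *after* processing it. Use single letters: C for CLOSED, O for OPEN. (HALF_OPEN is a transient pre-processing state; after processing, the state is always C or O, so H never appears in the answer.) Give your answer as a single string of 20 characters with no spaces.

State after each event:
  event#1 t=0ms outcome=F: state=CLOSED
  event#2 t=2ms outcome=F: state=CLOSED
  event#3 t=4ms outcome=F: state=CLOSED
  event#4 t=8ms outcome=F: state=OPEN
  event#5 t=9ms outcome=F: state=OPEN
  event#6 t=10ms outcome=F: state=OPEN
  event#7 t=12ms outcome=F: state=OPEN
  event#8 t=16ms outcome=S: state=OPEN
  event#9 t=17ms outcome=F: state=OPEN
  event#10 t=20ms outcome=F: state=OPEN
  event#11 t=21ms outcome=S: state=OPEN
  event#12 t=25ms outcome=S: state=OPEN
  event#13 t=26ms outcome=F: state=OPEN
  event#14 t=27ms outcome=F: state=OPEN
  event#15 t=29ms outcome=S: state=OPEN
  event#16 t=30ms outcome=F: state=OPEN
  event#17 t=34ms outcome=S: state=OPEN
  event#18 t=37ms outcome=F: state=OPEN
  event#19 t=40ms outcome=S: state=OPEN
  event#20 t=42ms outcome=F: state=OPEN

Answer: CCCOOOOOOOOOOOOOOOOO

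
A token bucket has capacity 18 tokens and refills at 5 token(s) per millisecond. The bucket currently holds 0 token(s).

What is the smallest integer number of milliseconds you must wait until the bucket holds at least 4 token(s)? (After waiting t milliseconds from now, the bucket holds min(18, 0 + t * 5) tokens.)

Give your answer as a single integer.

Answer: 1

Derivation:
Need 0 + t * 5 >= 4, so t >= 4/5.
Smallest integer t = ceil(4/5) = 1.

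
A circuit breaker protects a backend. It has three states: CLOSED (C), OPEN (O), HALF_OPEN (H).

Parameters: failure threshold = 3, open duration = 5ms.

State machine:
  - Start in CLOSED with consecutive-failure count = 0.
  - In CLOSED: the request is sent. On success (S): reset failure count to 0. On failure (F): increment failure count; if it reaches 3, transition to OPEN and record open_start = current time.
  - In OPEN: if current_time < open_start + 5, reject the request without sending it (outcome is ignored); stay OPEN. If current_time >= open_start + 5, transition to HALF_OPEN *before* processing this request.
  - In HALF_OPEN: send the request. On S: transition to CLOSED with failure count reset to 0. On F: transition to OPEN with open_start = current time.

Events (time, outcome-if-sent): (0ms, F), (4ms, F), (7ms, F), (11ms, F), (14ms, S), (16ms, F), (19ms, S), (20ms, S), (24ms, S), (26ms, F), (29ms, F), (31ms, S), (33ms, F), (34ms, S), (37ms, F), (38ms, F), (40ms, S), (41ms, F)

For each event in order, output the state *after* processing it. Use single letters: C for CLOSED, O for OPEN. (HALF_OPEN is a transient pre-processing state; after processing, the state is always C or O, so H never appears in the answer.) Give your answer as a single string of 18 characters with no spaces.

State after each event:
  event#1 t=0ms outcome=F: state=CLOSED
  event#2 t=4ms outcome=F: state=CLOSED
  event#3 t=7ms outcome=F: state=OPEN
  event#4 t=11ms outcome=F: state=OPEN
  event#5 t=14ms outcome=S: state=CLOSED
  event#6 t=16ms outcome=F: state=CLOSED
  event#7 t=19ms outcome=S: state=CLOSED
  event#8 t=20ms outcome=S: state=CLOSED
  event#9 t=24ms outcome=S: state=CLOSED
  event#10 t=26ms outcome=F: state=CLOSED
  event#11 t=29ms outcome=F: state=CLOSED
  event#12 t=31ms outcome=S: state=CLOSED
  event#13 t=33ms outcome=F: state=CLOSED
  event#14 t=34ms outcome=S: state=CLOSED
  event#15 t=37ms outcome=F: state=CLOSED
  event#16 t=38ms outcome=F: state=CLOSED
  event#17 t=40ms outcome=S: state=CLOSED
  event#18 t=41ms outcome=F: state=CLOSED

Answer: CCOOCCCCCCCCCCCCCC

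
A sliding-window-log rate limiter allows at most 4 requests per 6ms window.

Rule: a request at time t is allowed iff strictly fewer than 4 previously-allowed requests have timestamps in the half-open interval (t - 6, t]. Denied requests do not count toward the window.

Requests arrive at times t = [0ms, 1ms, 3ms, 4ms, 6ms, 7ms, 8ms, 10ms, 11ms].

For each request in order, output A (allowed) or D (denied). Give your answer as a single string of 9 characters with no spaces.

Answer: AAAAAADAA

Derivation:
Tracking allowed requests in the window:
  req#1 t=0ms: ALLOW
  req#2 t=1ms: ALLOW
  req#3 t=3ms: ALLOW
  req#4 t=4ms: ALLOW
  req#5 t=6ms: ALLOW
  req#6 t=7ms: ALLOW
  req#7 t=8ms: DENY
  req#8 t=10ms: ALLOW
  req#9 t=11ms: ALLOW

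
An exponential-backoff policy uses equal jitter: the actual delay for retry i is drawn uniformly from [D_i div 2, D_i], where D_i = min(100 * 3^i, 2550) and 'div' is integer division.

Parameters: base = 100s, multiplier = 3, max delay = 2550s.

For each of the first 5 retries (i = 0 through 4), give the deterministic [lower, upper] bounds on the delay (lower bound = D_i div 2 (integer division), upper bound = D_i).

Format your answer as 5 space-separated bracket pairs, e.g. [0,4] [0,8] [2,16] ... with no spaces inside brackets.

Answer: [50,100] [150,300] [450,900] [1275,2550] [1275,2550]

Derivation:
Computing bounds per retry:
  i=0: D_i=min(100*3^0,2550)=100, bounds=[50,100]
  i=1: D_i=min(100*3^1,2550)=300, bounds=[150,300]
  i=2: D_i=min(100*3^2,2550)=900, bounds=[450,900]
  i=3: D_i=min(100*3^3,2550)=2550, bounds=[1275,2550]
  i=4: D_i=min(100*3^4,2550)=2550, bounds=[1275,2550]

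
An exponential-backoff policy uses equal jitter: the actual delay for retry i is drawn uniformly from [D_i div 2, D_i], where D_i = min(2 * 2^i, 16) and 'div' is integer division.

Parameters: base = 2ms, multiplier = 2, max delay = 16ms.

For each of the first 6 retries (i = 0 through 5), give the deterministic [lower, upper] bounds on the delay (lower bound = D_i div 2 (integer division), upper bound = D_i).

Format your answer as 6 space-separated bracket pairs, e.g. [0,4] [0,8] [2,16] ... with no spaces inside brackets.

Answer: [1,2] [2,4] [4,8] [8,16] [8,16] [8,16]

Derivation:
Computing bounds per retry:
  i=0: D_i=min(2*2^0,16)=2, bounds=[1,2]
  i=1: D_i=min(2*2^1,16)=4, bounds=[2,4]
  i=2: D_i=min(2*2^2,16)=8, bounds=[4,8]
  i=3: D_i=min(2*2^3,16)=16, bounds=[8,16]
  i=4: D_i=min(2*2^4,16)=16, bounds=[8,16]
  i=5: D_i=min(2*2^5,16)=16, bounds=[8,16]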